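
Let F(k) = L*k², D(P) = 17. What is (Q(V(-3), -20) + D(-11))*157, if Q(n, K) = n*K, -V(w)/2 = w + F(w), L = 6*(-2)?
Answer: -694411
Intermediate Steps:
L = -12
F(k) = -12*k²
V(w) = -2*w + 24*w² (V(w) = -2*(w - 12*w²) = -2*w + 24*w²)
Q(n, K) = K*n
(Q(V(-3), -20) + D(-11))*157 = (-40*(-3)*(-1 + 12*(-3)) + 17)*157 = (-40*(-3)*(-1 - 36) + 17)*157 = (-40*(-3)*(-37) + 17)*157 = (-20*222 + 17)*157 = (-4440 + 17)*157 = -4423*157 = -694411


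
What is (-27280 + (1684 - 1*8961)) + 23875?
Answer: -10682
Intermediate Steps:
(-27280 + (1684 - 1*8961)) + 23875 = (-27280 + (1684 - 8961)) + 23875 = (-27280 - 7277) + 23875 = -34557 + 23875 = -10682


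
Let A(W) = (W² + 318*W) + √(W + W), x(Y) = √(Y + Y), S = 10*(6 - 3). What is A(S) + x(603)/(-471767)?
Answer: 10440 + 2*√15 - 3*√134/471767 ≈ 10448.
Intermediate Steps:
S = 30 (S = 10*3 = 30)
x(Y) = √2*√Y (x(Y) = √(2*Y) = √2*√Y)
A(W) = W² + 318*W + √2*√W (A(W) = (W² + 318*W) + √(2*W) = (W² + 318*W) + √2*√W = W² + 318*W + √2*√W)
A(S) + x(603)/(-471767) = (30² + 318*30 + √2*√30) + (√2*√603)/(-471767) = (900 + 9540 + 2*√15) + (√2*(3*√67))*(-1/471767) = (10440 + 2*√15) + (3*√134)*(-1/471767) = (10440 + 2*√15) - 3*√134/471767 = 10440 + 2*√15 - 3*√134/471767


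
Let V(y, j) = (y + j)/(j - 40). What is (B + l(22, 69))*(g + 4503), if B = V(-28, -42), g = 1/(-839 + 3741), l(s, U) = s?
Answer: 12244441459/118982 ≈ 1.0291e+5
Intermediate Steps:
g = 1/2902 ≈ 0.00034459
V(y, j) = (j + y)/(-40 + j)
B = 35/41 (B = (-42 - 28)/(-40 - 42) = -70/(-82) = -1/82*(-70) = 35/41 ≈ 0.85366)
(B + l(22, 69))*(g + 4503) = (35/41 + 22)*(1/2902 + 4503) = (937/41)*(13067707/2902) = 12244441459/118982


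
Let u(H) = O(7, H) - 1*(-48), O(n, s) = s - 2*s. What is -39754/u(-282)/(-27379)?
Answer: 1807/410685 ≈ 0.0044000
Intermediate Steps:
O(n, s) = -s
u(H) = 48 - H (u(H) = -H - 1*(-48) = -H + 48 = 48 - H)
-39754/u(-282)/(-27379) = -39754/(48 - 1*(-282))/(-27379) = -39754/(48 + 282)*(-1/27379) = -39754/330*(-1/27379) = -39754*1/330*(-1/27379) = -1807/15*(-1/27379) = 1807/410685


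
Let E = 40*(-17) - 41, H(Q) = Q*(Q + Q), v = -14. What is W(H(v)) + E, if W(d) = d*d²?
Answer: 60235567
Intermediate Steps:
H(Q) = 2*Q² (H(Q) = Q*(2*Q) = 2*Q²)
E = -721 (E = -680 - 41 = -721)
W(d) = d³
W(H(v)) + E = (2*(-14)²)³ - 721 = (2*196)³ - 721 = 392³ - 721 = 60236288 - 721 = 60235567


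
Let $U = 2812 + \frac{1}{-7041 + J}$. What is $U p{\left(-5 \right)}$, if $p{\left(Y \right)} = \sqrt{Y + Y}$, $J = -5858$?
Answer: $\frac{36271987 i \sqrt{10}}{12899} \approx 8892.3 i$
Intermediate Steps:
$p{\left(Y \right)} = \sqrt{2} \sqrt{Y}$ ($p{\left(Y \right)} = \sqrt{2 Y} = \sqrt{2} \sqrt{Y}$)
$U = \frac{36271987}{12899}$ ($U = 2812 + \frac{1}{-7041 - 5858} = 2812 + \frac{1}{-12899} = 2812 - \frac{1}{12899} = \frac{36271987}{12899} \approx 2812.0$)
$U p{\left(-5 \right)} = \frac{36271987 \sqrt{2} \sqrt{-5}}{12899} = \frac{36271987 \sqrt{2} i \sqrt{5}}{12899} = \frac{36271987 i \sqrt{10}}{12899}$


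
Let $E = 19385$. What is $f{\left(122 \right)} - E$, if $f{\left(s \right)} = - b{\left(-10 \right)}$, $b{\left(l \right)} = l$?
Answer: $-19375$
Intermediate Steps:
$f{\left(s \right)} = 10$ ($f{\left(s \right)} = \left(-1\right) \left(-10\right) = 10$)
$f{\left(122 \right)} - E = 10 - 19385 = -19375$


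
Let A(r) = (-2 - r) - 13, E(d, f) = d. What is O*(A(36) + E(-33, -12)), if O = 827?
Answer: -69468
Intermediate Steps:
A(r) = -15 - r
O*(A(36) + E(-33, -12)) = 827*((-15 - 1*36) - 33) = 827*((-15 - 36) - 33) = 827*(-51 - 33) = 827*(-84) = -69468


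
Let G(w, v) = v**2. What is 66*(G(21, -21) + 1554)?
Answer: 131670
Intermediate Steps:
66*(G(21, -21) + 1554) = 66*((-21)**2 + 1554) = 66*(441 + 1554) = 66*1995 = 131670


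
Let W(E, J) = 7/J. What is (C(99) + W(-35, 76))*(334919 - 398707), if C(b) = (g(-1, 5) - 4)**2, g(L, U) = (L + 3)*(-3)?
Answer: -121308829/19 ≈ -6.3847e+6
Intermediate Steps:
g(L, U) = -9 - 3*L (g(L, U) = (3 + L)*(-3) = -9 - 3*L)
W(E, J) = 7/J
C(b) = 100 (C(b) = ((-9 - 3*(-1)) - 4)**2 = ((-9 + 3) - 4)**2 = (-6 - 4)**2 = (-10)**2 = 100)
(C(99) + W(-35, 76))*(334919 - 398707) = (100 + 7/76)*(334919 - 398707) = (100 + 7*(1/76))*(-63788) = (100 + 7/76)*(-63788) = (7607/76)*(-63788) = -121308829/19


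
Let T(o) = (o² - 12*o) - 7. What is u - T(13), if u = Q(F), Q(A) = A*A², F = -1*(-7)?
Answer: 337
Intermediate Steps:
F = 7
T(o) = -7 + o² - 12*o
Q(A) = A³
u = 343 (u = 7³ = 343)
u - T(13) = 343 - (-7 + 13² - 12*13) = 343 - (-7 + 169 - 156) = 343 - 1*6 = 343 - 6 = 337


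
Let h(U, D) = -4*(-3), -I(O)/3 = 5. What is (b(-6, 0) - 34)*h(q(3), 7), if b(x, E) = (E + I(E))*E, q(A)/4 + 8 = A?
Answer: -408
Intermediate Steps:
q(A) = -32 + 4*A
I(O) = -15 (I(O) = -3*5 = -15)
h(U, D) = 12
b(x, E) = E*(-15 + E) (b(x, E) = (E - 15)*E = (-15 + E)*E = E*(-15 + E))
(b(-6, 0) - 34)*h(q(3), 7) = (0*(-15 + 0) - 34)*12 = (0*(-15) - 34)*12 = (0 - 34)*12 = -34*12 = -408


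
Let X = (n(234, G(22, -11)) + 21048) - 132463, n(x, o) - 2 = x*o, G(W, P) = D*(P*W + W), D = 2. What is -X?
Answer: 214373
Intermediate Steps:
G(W, P) = 2*W + 2*P*W (G(W, P) = 2*(P*W + W) = 2*(W + P*W) = 2*W + 2*P*W)
n(x, o) = 2 + o*x (n(x, o) = 2 + x*o = 2 + o*x)
X = -214373 (X = ((2 + (2*22*(1 - 11))*234) + 21048) - 132463 = ((2 + (2*22*(-10))*234) + 21048) - 132463 = ((2 - 440*234) + 21048) - 132463 = ((2 - 102960) + 21048) - 132463 = (-102958 + 21048) - 132463 = -81910 - 132463 = -214373)
-X = -1*(-214373) = 214373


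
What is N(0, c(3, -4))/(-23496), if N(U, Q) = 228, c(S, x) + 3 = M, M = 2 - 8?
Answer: -19/1958 ≈ -0.0097038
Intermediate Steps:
M = -6
c(S, x) = -9 (c(S, x) = -3 - 6 = -9)
N(0, c(3, -4))/(-23496) = 228/(-23496) = 228*(-1/23496) = -19/1958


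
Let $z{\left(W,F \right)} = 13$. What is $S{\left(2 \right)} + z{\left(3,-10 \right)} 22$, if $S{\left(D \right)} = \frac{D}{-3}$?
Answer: $\frac{856}{3} \approx 285.33$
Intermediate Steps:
$S{\left(D \right)} = - \frac{D}{3}$ ($S{\left(D \right)} = D \left(- \frac{1}{3}\right) = - \frac{D}{3}$)
$S{\left(2 \right)} + z{\left(3,-10 \right)} 22 = \left(- \frac{1}{3}\right) 2 + 13 \cdot 22 = - \frac{2}{3} + 286 = \frac{856}{3}$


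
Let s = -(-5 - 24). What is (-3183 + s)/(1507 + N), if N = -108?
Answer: -3154/1399 ≈ -2.2545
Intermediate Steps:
s = 29 (s = -1*(-29) = 29)
(-3183 + s)/(1507 + N) = (-3183 + 29)/(1507 - 108) = -3154/1399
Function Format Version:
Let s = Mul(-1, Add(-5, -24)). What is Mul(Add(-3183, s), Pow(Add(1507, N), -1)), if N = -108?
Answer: Rational(-3154, 1399) ≈ -2.2545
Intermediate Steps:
s = 29 (s = Mul(-1, -29) = 29)
Mul(Add(-3183, s), Pow(Add(1507, N), -1)) = Mul(Add(-3183, 29), Pow(Add(1507, -108), -1)) = Mul(-3154, Pow(1399, -1)) = Mul(-3154, Rational(1, 1399)) = Rational(-3154, 1399)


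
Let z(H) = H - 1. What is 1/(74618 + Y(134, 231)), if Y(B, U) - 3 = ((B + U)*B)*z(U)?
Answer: 1/11323921 ≈ 8.8309e-8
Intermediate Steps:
z(H) = -1 + H
Y(B, U) = 3 + B*(-1 + U)*(B + U) (Y(B, U) = 3 + ((B + U)*B)*(-1 + U) = 3 + (B*(B + U))*(-1 + U) = 3 + B*(-1 + U)*(B + U))
1/(74618 + Y(134, 231)) = 1/(74618 + (3 + 134**2*(-1 + 231) + 134*231*(-1 + 231))) = 1/(74618 + (3 + 17956*230 + 134*231*230)) = 1/(74618 + (3 + 4129880 + 7119420)) = 1/(74618 + 11249303) = 1/11323921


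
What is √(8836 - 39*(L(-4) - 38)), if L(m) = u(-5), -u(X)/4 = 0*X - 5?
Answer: √9538 ≈ 97.663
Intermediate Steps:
u(X) = 20 (u(X) = -4*(0*X - 5) = -4*(0 - 5) = -4*(-5) = 20)
L(m) = 20
√(8836 - 39*(L(-4) - 38)) = √(8836 - 39*(20 - 38)) = √(8836 - 39*(-18)) = √(8836 + 702) = √9538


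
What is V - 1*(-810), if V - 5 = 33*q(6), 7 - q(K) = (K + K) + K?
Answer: 452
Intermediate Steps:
q(K) = 7 - 3*K (q(K) = 7 - ((K + K) + K) = 7 - (2*K + K) = 7 - 3*K)
V = -358 (V = 5 + 33*(7 - 3*6) = 5 + 33*(7 - 18) = 5 + 33*(-11) = 5 - 363 = -358)
V - 1*(-810) = -358 - 1*(-810) = -358 + 810 = 452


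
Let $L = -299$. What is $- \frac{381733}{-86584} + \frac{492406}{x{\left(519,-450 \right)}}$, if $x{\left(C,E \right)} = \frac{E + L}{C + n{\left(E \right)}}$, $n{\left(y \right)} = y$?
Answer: $- \frac{2941493278159}{64851416} \approx -45357.0$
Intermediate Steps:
$x{\left(C,E \right)} = \frac{-299 + E}{C + E}$ ($x{\left(C,E \right)} = \frac{E - 299}{C + E} = \frac{-299 + E}{C + E}$)
$- \frac{381733}{-86584} + \frac{492406}{x{\left(519,-450 \right)}} = - \frac{381733}{-86584} + \frac{492406}{\frac{1}{519 - 450} \left(-299 - 450\right)} = \left(-381733\right) \left(- \frac{1}{86584}\right) + \frac{492406}{\frac{1}{69} \left(-749\right)} = \frac{381733}{86584} + \frac{492406}{\frac{1}{69} \left(-749\right)} = \frac{381733}{86584} + \frac{492406}{- \frac{749}{69}} = \frac{381733}{86584} + 492406 \left(- \frac{69}{749}\right) = \frac{381733}{86584} - \frac{33976014}{749} = - \frac{2941493278159}{64851416}$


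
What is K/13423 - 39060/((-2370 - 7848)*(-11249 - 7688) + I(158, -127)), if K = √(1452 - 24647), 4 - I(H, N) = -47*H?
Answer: -9765/48376424 + I*√23195/13423 ≈ -0.00020185 + 0.011346*I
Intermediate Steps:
I(H, N) = 4 + 47*H (I(H, N) = 4 - (-47)*H = 4 + 47*H)
K = I*√23195 (K = √(-23195) = I*√23195 ≈ 152.3*I)
K/13423 - 39060/((-2370 - 7848)*(-11249 - 7688) + I(158, -127)) = (I*√23195)/13423 - 39060/((-2370 - 7848)*(-11249 - 7688) + (4 + 47*158)) = (I*√23195)*(1/13423) - 39060/(-10218*(-18937) + (4 + 7426)) = I*√23195/13423 - 39060/(193498266 + 7430) = I*√23195/13423 - 39060/193505696 = I*√23195/13423 - 39060*1/193505696 = I*√23195/13423 - 9765/48376424 = -9765/48376424 + I*√23195/13423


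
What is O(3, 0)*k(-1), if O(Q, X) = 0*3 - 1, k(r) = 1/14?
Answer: -1/14 ≈ -0.071429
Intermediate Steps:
k(r) = 1/14
O(Q, X) = -1 (O(Q, X) = 0 - 1 = -1)
O(3, 0)*k(-1) = -1*1/14 = -1/14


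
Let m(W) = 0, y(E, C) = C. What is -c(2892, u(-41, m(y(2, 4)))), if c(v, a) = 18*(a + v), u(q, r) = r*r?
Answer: -52056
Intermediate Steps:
u(q, r) = r**2
c(v, a) = 18*a + 18*v
-c(2892, u(-41, m(y(2, 4)))) = -(18*0**2 + 18*2892) = -(18*0 + 52056) = -(0 + 52056) = -1*52056 = -52056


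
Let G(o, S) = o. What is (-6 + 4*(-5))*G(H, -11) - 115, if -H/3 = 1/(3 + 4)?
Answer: -727/7 ≈ -103.86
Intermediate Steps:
H = -3/7 (H = -3/(3 + 4) = -3/7 ≈ -0.42857)
(-6 + 4*(-5))*G(H, -11) - 115 = (-6 + 4*(-5))*(-3/7) - 115 = (-6 - 20)*(-3/7) - 115 = -26*(-3/7) - 115 = 78/7 - 115 = -727/7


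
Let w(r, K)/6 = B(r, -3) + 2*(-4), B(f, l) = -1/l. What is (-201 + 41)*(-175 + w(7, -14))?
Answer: 35360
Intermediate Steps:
w(r, K) = -46 (w(r, K) = 6*(-1/(-3) + 2*(-4)) = 6*(-1*(-⅓) - 8) = 6*(⅓ - 8) = 6*(-23/3) = -46)
(-201 + 41)*(-175 + w(7, -14)) = (-201 + 41)*(-175 - 46) = -160*(-221) = 35360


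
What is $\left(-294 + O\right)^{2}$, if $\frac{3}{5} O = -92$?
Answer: $\frac{1800964}{9} \approx 2.0011 \cdot 10^{5}$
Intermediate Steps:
$O = - \frac{460}{3}$ ($O = \frac{5}{3} \left(-92\right) = - \frac{460}{3} \approx -153.33$)
$\left(-294 + O\right)^{2} = \left(-294 - \frac{460}{3}\right)^{2} = \left(- \frac{1342}{3}\right)^{2} = \frac{1800964}{9}$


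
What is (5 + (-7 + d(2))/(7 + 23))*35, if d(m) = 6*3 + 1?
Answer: 189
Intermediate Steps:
d(m) = 19 (d(m) = 18 + 1 = 19)
(5 + (-7 + d(2))/(7 + 23))*35 = (5 + (-7 + 19)/(7 + 23))*35 = (5 + 12/30)*35 = (5 + 12*(1/30))*35 = (5 + ⅖)*35 = (27/5)*35 = 189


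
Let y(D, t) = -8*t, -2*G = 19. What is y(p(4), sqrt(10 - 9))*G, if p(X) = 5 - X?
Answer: 76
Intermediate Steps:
G = -19/2 (G = -1/2*19 = -19/2 ≈ -9.5000)
y(p(4), sqrt(10 - 9))*G = -8*sqrt(10 - 9)*(-19/2) = -8*sqrt(1)*(-19/2) = -8*1*(-19/2) = -8*(-19/2) = 76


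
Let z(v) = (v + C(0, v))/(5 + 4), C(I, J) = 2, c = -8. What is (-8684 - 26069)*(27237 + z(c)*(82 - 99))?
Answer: -2840883985/3 ≈ -9.4696e+8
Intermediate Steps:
z(v) = 2/9 + v/9 (z(v) = (v + 2)/(5 + 4) = (2 + v)/9 = (2 + v)*(⅑) = 2/9 + v/9)
(-8684 - 26069)*(27237 + z(c)*(82 - 99)) = (-8684 - 26069)*(27237 + (2/9 + (⅑)*(-8))*(82 - 99)) = -34753*(27237 + (2/9 - 8/9)*(-17)) = -34753*(27237 - ⅔*(-17)) = -34753*(27237 + 34/3) = -34753*81745/3 = -2840883985/3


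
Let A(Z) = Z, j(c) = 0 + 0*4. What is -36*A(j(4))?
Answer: 0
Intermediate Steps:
j(c) = 0 (j(c) = 0 + 0 = 0)
-36*A(j(4)) = -36*0 = 0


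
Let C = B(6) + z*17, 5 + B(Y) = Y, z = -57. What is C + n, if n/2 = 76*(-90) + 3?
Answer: -14642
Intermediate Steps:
B(Y) = -5 + Y
n = -13674 (n = 2*(76*(-90) + 3) = 2*(-6840 + 3) = 2*(-6837) = -13674)
C = -968 (C = (-5 + 6) - 57*17 = 1 - 969 = -968)
C + n = -968 - 13674 = -14642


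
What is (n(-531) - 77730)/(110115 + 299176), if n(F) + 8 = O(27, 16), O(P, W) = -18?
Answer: -77756/409291 ≈ -0.18998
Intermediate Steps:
n(F) = -26 (n(F) = -8 - 18 = -26)
(n(-531) - 77730)/(110115 + 299176) = (-26 - 77730)/(110115 + 299176) = -77756/409291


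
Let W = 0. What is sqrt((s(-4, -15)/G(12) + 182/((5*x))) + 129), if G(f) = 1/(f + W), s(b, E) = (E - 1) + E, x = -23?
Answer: I*sqrt(3234605)/115 ≈ 15.639*I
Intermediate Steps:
s(b, E) = -1 + 2*E (s(b, E) = (-1 + E) + E = -1 + 2*E)
G(f) = 1/f (G(f) = 1/(f + 0) = 1/f)
sqrt((s(-4, -15)/G(12) + 182/((5*x))) + 129) = sqrt(((-1 + 2*(-15))/(1/12) + 182/((5*(-23)))) + 129) = sqrt(((-1 - 30)/(1/12) + 182/(-115)) + 129) = sqrt((-31*12 + 182*(-1/115)) + 129) = sqrt((-372 - 182/115) + 129) = sqrt(-42962/115 + 129) = sqrt(-28127/115) = I*sqrt(3234605)/115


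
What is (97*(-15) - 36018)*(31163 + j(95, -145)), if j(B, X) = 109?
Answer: -1171855656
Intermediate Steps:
(97*(-15) - 36018)*(31163 + j(95, -145)) = (97*(-15) - 36018)*(31163 + 109) = (-1455 - 36018)*31272 = -37473*31272 = -1171855656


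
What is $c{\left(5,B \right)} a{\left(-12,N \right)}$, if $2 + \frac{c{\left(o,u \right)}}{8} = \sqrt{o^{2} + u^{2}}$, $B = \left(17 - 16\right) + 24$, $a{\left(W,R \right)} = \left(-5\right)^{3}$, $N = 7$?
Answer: $2000 - 5000 \sqrt{26} \approx -23495.0$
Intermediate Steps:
$a{\left(W,R \right)} = -125$
$B = 25$ ($B = 1 + 24 = 25$)
$c{\left(o,u \right)} = -16 + 8 \sqrt{o^{2} + u^{2}}$
$c{\left(5,B \right)} a{\left(-12,N \right)} = \left(-16 + 8 \sqrt{5^{2} + 25^{2}}\right) \left(-125\right) = \left(-16 + 8 \sqrt{25 + 625}\right) \left(-125\right) = \left(-16 + 8 \sqrt{650}\right) \left(-125\right) = \left(-16 + 8 \cdot 5 \sqrt{26}\right) \left(-125\right) = \left(-16 + 40 \sqrt{26}\right) \left(-125\right) = 2000 - 5000 \sqrt{26}$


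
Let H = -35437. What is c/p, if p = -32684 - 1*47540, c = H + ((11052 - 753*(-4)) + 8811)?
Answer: 6281/40112 ≈ 0.15659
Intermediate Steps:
c = -12562 (c = -35437 + ((11052 - 753*(-4)) + 8811) = -35437 + ((11052 + 3012) + 8811) = -35437 + (14064 + 8811) = -35437 + 22875 = -12562)
p = -80224 (p = -32684 - 47540 = -80224)
c/p = -12562/(-80224) = -12562*(-1/80224) = 6281/40112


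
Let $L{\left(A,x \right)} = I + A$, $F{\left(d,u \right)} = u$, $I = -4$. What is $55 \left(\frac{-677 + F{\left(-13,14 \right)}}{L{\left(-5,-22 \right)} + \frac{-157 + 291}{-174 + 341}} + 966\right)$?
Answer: $\frac{78824625}{1369} \approx 57578.0$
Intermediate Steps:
$L{\left(A,x \right)} = -4 + A$
$55 \left(\frac{-677 + F{\left(-13,14 \right)}}{L{\left(-5,-22 \right)} + \frac{-157 + 291}{-174 + 341}} + 966\right) = 55 \left(\frac{-677 + 14}{\left(-4 - 5\right) + \frac{-157 + 291}{-174 + 341}} + 966\right) = 55 \left(- \frac{663}{-9 + \frac{134}{167}} + 966\right) = 55 \left(- \frac{663}{- \frac{1369}{167}} + 966\right) = 55 \left(\left(-663\right) \left(- \frac{167}{1369}\right) + 966\right) = 55 \left(\frac{110721}{1369} + 966\right) = 55 \cdot \frac{1433175}{1369} = \frac{78824625}{1369}$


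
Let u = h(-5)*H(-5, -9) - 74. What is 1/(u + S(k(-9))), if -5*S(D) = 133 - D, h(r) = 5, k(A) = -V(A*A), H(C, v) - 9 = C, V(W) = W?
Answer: -5/484 ≈ -0.010331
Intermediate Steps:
H(C, v) = 9 + C
k(A) = -A**2 (k(A) = -A*A = -A**2)
S(D) = -133/5 + D/5 (S(D) = -(133 - D)/5 = -133/5 + D/5)
u = -54 (u = 5*(9 - 5) - 74 = 5*4 - 74 = 20 - 74 = -54)
1/(u + S(k(-9))) = 1/(-54 + (-133/5 + (-1*(-9)**2)/5)) = 1/(-54 + (-133/5 + (-1*81)/5)) = 1/(-54 + (-133/5 + (1/5)*(-81))) = 1/(-54 + (-133/5 - 81/5)) = 1/(-54 - 214/5) = 1/(-484/5) = -5/484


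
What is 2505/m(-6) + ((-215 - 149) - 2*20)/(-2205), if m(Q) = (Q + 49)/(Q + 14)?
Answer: 44205572/94815 ≈ 466.23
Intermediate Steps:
m(Q) = (49 + Q)/(14 + Q)
2505/m(-6) + ((-215 - 149) - 2*20)/(-2205) = 2505/(((49 - 6)/(14 - 6))) + ((-215 - 149) - 2*20)/(-2205) = 2505/((43/8)) + (-364 - 40)*(-1/2205) = 2505/(((⅛)*43)) - 404*(-1/2205) = 2505/(43/8) + 404/2205 = 2505*(8/43) + 404/2205 = 20040/43 + 404/2205 = 44205572/94815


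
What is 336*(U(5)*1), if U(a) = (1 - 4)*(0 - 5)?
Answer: 5040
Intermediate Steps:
U(a) = 15 (U(a) = -3*(-5) = 15)
336*(U(5)*1) = 336*(15*1) = 336*15 = 5040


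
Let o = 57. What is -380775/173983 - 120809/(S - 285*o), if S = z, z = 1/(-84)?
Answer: 1245973498473/237413896123 ≈ 5.2481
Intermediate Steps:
z = -1/84 ≈ -0.011905
S = -1/84 ≈ -0.011905
-380775/173983 - 120809/(S - 285*o) = -380775/173983 - 120809/(-1/84 - 285*57) = -380775*1/173983 - 120809/(-1/84 - 16245) = -380775/173983 - 120809/(-1364581/84) = -380775/173983 - 120809*(-84/1364581) = -380775/173983 + 10147956/1364581 = 1245973498473/237413896123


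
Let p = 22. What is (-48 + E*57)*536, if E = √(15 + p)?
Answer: -25728 + 30552*√37 ≈ 1.6011e+5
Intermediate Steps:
E = √37 (E = √(15 + 22) = √37 ≈ 6.0828)
(-48 + E*57)*536 = (-48 + √37*57)*536 = (-48 + 57*√37)*536 = -25728 + 30552*√37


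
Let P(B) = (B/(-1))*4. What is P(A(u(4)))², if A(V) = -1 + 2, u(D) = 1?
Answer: 16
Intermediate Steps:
A(V) = 1
P(B) = -4*B (P(B) = -B*4 = -4*B)
P(A(u(4)))² = (-4*1)² = (-4)² = 16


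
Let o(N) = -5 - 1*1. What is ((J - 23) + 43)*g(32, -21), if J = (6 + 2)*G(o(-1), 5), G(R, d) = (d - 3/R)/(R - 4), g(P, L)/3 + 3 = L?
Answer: -5616/5 ≈ -1123.2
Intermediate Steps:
o(N) = -6 (o(N) = -5 - 1 = -6)
g(P, L) = -9 + 3*L
G(R, d) = (d - 3/R)/(-4 + R)
J = -22/5 (J = (6 + 2)*((-3 - 6*5)/((-6)*(-4 - 6))) = 8*(-⅙*(-3 - 30)/(-10)) = 8*(-⅙*(-⅒)*(-33)) = 8*(-11/20) = -22/5 ≈ -4.4000)
((J - 23) + 43)*g(32, -21) = ((-22/5 - 23) + 43)*(-9 + 3*(-21)) = (-137/5 + 43)*(-9 - 63) = (78/5)*(-72) = -5616/5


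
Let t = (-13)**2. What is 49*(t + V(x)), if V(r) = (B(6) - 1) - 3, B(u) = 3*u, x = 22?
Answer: 8967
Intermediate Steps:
t = 169
V(r) = 14 (V(r) = (3*6 - 1) - 3 = (18 - 1) - 3 = 17 - 3 = 14)
49*(t + V(x)) = 49*(169 + 14) = 49*183 = 8967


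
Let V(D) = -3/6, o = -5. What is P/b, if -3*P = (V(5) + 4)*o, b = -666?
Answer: -35/3996 ≈ -0.0087588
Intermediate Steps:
V(D) = -1/2 (V(D) = -3*1/6 = -1/2)
P = 35/6 (P = -(-1/2 + 4)*(-5)/3 = -7*(-5)/6 = -1/3*(-35/2) = 35/6 ≈ 5.8333)
P/b = (35/6)/(-666) = (35/6)*(-1/666) = -35/3996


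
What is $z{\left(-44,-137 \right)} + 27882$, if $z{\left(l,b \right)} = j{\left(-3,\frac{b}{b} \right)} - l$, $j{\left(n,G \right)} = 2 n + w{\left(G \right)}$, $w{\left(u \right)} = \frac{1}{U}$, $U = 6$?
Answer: $\frac{167521}{6} \approx 27920.0$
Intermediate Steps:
$w{\left(u \right)} = \frac{1}{6}$
$j{\left(n,G \right)} = \frac{1}{6} + 2 n$ ($j{\left(n,G \right)} = 2 n + \frac{1}{6} = \frac{1}{6} + 2 n$)
$z{\left(l,b \right)} = - \frac{35}{6} - l$ ($z{\left(l,b \right)} = \left(\frac{1}{6} + 2 \left(-3\right)\right) - l = \left(\frac{1}{6} - 6\right) - l = - \frac{35}{6} - l$)
$z{\left(-44,-137 \right)} + 27882 = \left(- \frac{35}{6} - -44\right) + 27882 = \left(- \frac{35}{6} + 44\right) + 27882 = \frac{229}{6} + 27882 = \frac{167521}{6}$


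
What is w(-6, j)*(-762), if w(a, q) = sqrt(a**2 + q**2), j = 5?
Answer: -762*sqrt(61) ≈ -5951.4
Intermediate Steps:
w(-6, j)*(-762) = sqrt((-6)**2 + 5**2)*(-762) = sqrt(36 + 25)*(-762) = sqrt(61)*(-762) = -762*sqrt(61)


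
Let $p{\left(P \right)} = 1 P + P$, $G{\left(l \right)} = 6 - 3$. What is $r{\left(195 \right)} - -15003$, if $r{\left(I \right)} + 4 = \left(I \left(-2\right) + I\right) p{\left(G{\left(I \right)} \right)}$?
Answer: $13829$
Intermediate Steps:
$G{\left(l \right)} = 3$ ($G{\left(l \right)} = 6 - 3 = 3$)
$p{\left(P \right)} = 2 P$ ($p{\left(P \right)} = P + P = 2 P$)
$r{\left(I \right)} = -4 - 6 I$ ($r{\left(I \right)} = -4 + \left(I \left(-2\right) + I\right) 2 \cdot 3 = -4 + \left(- 2 I + I\right) 6 = -4 + - I 6 = -4 - 6 I$)
$r{\left(195 \right)} - -15003 = \left(-4 - 1170\right) - -15003 = \left(-4 - 1170\right) + 15003 = -1174 + 15003 = 13829$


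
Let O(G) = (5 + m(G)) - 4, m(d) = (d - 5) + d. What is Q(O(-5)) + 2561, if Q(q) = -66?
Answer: 2495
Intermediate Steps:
m(d) = -5 + 2*d (m(d) = (-5 + d) + d = -5 + 2*d)
O(G) = -4 + 2*G (O(G) = (5 + (-5 + 2*G)) - 4 = 2*G - 4 = -4 + 2*G)
Q(O(-5)) + 2561 = -66 + 2561 = 2495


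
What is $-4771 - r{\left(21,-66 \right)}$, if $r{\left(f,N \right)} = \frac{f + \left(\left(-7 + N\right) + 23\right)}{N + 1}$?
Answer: $- \frac{310144}{65} \approx -4771.4$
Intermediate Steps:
$r{\left(f,N \right)} = \frac{16 + N + f}{1 + N}$ ($r{\left(f,N \right)} = \frac{f + \left(16 + N\right)}{1 + N} = \frac{16 + N + f}{1 + N}$)
$-4771 - r{\left(21,-66 \right)} = -4771 - \frac{16 - 66 + 21}{1 - 66} = -4771 - \frac{1}{-65} \left(-29\right) = -4771 - \left(- \frac{1}{65}\right) \left(-29\right) = -4771 - \frac{29}{65} = - \frac{310144}{65}$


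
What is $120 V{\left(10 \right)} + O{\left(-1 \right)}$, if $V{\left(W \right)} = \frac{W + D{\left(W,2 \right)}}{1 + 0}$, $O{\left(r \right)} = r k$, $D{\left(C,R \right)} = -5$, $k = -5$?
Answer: $605$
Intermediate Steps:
$O{\left(r \right)} = - 5 r$ ($O{\left(r \right)} = r \left(-5\right) = - 5 r$)
$V{\left(W \right)} = -5 + W$ ($V{\left(W \right)} = \frac{W - 5}{1 + 0} = \frac{-5 + W}{1} = \left(-5 + W\right) 1 = -5 + W$)
$120 V{\left(10 \right)} + O{\left(-1 \right)} = 120 \left(-5 + 10\right) - -5 = 120 \cdot 5 + 5 = 600 + 5 = 605$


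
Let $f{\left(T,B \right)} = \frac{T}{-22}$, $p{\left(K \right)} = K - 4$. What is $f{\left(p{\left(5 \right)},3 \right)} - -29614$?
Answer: $\frac{651507}{22} \approx 29614.0$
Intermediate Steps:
$p{\left(K \right)} = -4 + K$
$f{\left(T,B \right)} = - \frac{T}{22}$ ($f{\left(T,B \right)} = T \left(- \frac{1}{22}\right) = - \frac{T}{22}$)
$f{\left(p{\left(5 \right)},3 \right)} - -29614 = - \frac{-4 + 5}{22} - -29614 = \left(- \frac{1}{22}\right) 1 + 29614 = - \frac{1}{22} + 29614 = \frac{651507}{22}$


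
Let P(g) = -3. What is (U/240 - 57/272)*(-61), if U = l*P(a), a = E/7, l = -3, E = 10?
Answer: 7137/680 ≈ 10.496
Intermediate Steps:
a = 10/7 ≈ 1.4286
U = 9 (U = -3*(-3) = 9)
(U/240 - 57/272)*(-61) = (9/240 - 57/272)*(-61) = (9*(1/240) - 57*1/272)*(-61) = (3/80 - 57/272)*(-61) = -117/680*(-61) = 7137/680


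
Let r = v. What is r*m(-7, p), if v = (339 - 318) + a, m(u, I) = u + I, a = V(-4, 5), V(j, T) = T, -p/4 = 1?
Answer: -286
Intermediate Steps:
p = -4 (p = -4*1 = -4)
a = 5
m(u, I) = I + u
v = 26 (v = (339 - 318) + 5 = 21 + 5 = 26)
r = 26
r*m(-7, p) = 26*(-4 - 7) = 26*(-11) = -286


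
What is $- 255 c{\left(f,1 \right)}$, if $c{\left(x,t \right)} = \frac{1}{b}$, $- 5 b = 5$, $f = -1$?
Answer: $255$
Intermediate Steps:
$b = -1$ ($b = \left(- \frac{1}{5}\right) 5 = -1$)
$c{\left(x,t \right)} = -1$ ($c{\left(x,t \right)} = \frac{1}{-1} = -1$)
$- 255 c{\left(f,1 \right)} = \left(-255\right) \left(-1\right) = 255$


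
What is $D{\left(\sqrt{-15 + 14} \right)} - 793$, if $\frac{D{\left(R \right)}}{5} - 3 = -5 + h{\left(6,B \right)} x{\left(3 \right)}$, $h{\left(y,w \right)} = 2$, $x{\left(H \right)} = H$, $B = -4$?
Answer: $-773$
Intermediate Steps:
$D{\left(R \right)} = 20$ ($D{\left(R \right)} = 15 + 5 \left(-5 + 2 \cdot 3\right) = 15 + 5 \left(-5 + 6\right) = 15 + 5 \cdot 1 = 15 + 5 = 20$)
$D{\left(\sqrt{-15 + 14} \right)} - 793 = 20 - 793 = -773$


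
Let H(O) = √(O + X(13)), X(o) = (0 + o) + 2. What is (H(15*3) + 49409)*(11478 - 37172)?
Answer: -1269514846 - 51388*√15 ≈ -1.2697e+9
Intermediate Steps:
X(o) = 2 + o (X(o) = o + 2 = 2 + o)
H(O) = √(15 + O) (H(O) = √(O + (2 + 13)) = √(O + 15) = √(15 + O))
(H(15*3) + 49409)*(11478 - 37172) = (√(15 + 15*3) + 49409)*(11478 - 37172) = (√(15 + 45) + 49409)*(-25694) = (√60 + 49409)*(-25694) = (2*√15 + 49409)*(-25694) = (49409 + 2*√15)*(-25694) = -1269514846 - 51388*√15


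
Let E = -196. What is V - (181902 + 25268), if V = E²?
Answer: -168754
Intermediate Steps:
V = 38416 (V = (-196)² = 38416)
V - (181902 + 25268) = 38416 - (181902 + 25268) = 38416 - 1*207170 = 38416 - 207170 = -168754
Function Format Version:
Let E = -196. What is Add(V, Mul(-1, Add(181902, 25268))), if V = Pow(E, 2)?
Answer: -168754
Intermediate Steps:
V = 38416 (V = Pow(-196, 2) = 38416)
Add(V, Mul(-1, Add(181902, 25268))) = Add(38416, Mul(-1, Add(181902, 25268))) = Add(38416, Mul(-1, 207170)) = Add(38416, -207170) = -168754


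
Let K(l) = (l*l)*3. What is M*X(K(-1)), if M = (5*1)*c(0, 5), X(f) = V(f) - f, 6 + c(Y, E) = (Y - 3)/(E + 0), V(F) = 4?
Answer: -33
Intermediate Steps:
K(l) = 3*l² (K(l) = l²*3 = 3*l²)
c(Y, E) = -6 + (-3 + Y)/E (c(Y, E) = -6 + (Y - 3)/(E + 0) = -6 + (-3 + Y)/E)
X(f) = 4 - f
M = -33 (M = (5*1)*((-3 + 0 - 6*5)/5) = 5*((-3 + 0 - 30)/5) = 5*((⅕)*(-33)) = 5*(-33/5) = -33)
M*X(K(-1)) = -33*(4 - 3*(-1)²) = -33*(4 - 3) = -33*1 = -33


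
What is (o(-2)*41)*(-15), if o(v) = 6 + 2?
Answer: -4920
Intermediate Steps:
o(v) = 8
(o(-2)*41)*(-15) = (8*41)*(-15) = 328*(-15) = -4920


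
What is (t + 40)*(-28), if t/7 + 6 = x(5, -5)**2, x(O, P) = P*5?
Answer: -122444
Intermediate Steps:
x(O, P) = 5*P
t = 4333 (t = -42 + 7*(5*(-5))**2 = -42 + 7*(-25)**2 = -42 + 7*625 = -42 + 4375 = 4333)
(t + 40)*(-28) = (4333 + 40)*(-28) = 4373*(-28) = -122444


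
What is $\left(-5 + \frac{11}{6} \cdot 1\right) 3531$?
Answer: $- \frac{22363}{2} \approx -11182.0$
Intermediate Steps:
$\left(-5 + \frac{11}{6} \cdot 1\right) 3531 = \left(-5 + \frac{11}{6}\right) 3531 = \left(- \frac{19}{6}\right) 3531 = - \frac{22363}{2}$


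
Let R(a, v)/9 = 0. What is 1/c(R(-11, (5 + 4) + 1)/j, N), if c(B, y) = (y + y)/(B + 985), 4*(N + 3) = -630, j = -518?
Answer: -985/321 ≈ -3.0685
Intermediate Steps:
R(a, v) = 0 (R(a, v) = 9*0 = 0)
N = -321/2 (N = -3 + (1/4)*(-630) = -3 - 315/2 = -321/2 ≈ -160.50)
c(B, y) = 2*y/(985 + B) (c(B, y) = (2*y)/(985 + B) = 2*y/(985 + B))
1/c(R(-11, (5 + 4) + 1)/j, N) = 1/(2*(-321/2)/(985 + 0/(-518))) = 1/(2*(-321/2)/(985 + 0*(-1/518))) = 1/(2*(-321/2)/(985 + 0)) = 1/(2*(-321/2)/985) = 1/(2*(-321/2)*(1/985)) = 1/(-321/985) = -985/321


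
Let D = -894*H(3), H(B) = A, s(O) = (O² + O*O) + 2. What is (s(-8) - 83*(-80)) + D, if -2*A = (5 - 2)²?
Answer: 10793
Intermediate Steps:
s(O) = 2 + 2*O² (s(O) = (O² + O²) + 2 = 2*O² + 2 = 2 + 2*O²)
A = -9/2 (A = -(5 - 2)²/2 = -½*3² = -½*9 = -9/2 ≈ -4.5000)
H(B) = -9/2
D = 4023 (D = -894*(-9/2) = 4023)
(s(-8) - 83*(-80)) + D = ((2 + 2*(-8)²) - 83*(-80)) + 4023 = ((2 + 2*64) + 6640) + 4023 = ((2 + 128) + 6640) + 4023 = (130 + 6640) + 4023 = 6770 + 4023 = 10793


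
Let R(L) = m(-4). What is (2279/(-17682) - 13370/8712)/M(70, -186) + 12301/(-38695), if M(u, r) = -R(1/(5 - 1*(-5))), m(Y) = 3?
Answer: 352612677859/1490198468220 ≈ 0.23662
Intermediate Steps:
R(L) = 3
M(u, r) = -3 (M(u, r) = -1*3 = -3)
(2279/(-17682) - 13370/8712)/M(70, -186) + 12301/(-38695) = (2279/(-17682) - 13370/8712)/(-3) + 12301/(-38695) = (2279*(-1/17682) - 13370*1/8712)*(-1/3) + 12301*(-1/38695) = (-2279/17682 - 6685/4356)*(-1/3) - 12301/38695 = -21355249/12837132*(-1/3) - 12301/38695 = 21355249/38511396 - 12301/38695 = 352612677859/1490198468220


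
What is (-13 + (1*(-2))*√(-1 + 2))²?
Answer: 225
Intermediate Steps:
(-13 + (1*(-2))*√(-1 + 2))² = (-13 - 2*√1)² = (-13 - 2*1)² = (-13 - 2)² = (-15)² = 225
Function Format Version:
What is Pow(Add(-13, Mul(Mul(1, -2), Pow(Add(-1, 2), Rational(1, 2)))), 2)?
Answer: 225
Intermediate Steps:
Pow(Add(-13, Mul(Mul(1, -2), Pow(Add(-1, 2), Rational(1, 2)))), 2) = Pow(Add(-13, Mul(-2, Pow(1, Rational(1, 2)))), 2) = Pow(Add(-13, Mul(-2, 1)), 2) = Pow(Add(-13, -2), 2) = Pow(-15, 2) = 225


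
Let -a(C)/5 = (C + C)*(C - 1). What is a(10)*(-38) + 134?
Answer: 34334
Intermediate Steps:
a(C) = -10*C*(-1 + C) (a(C) = -5*(C + C)*(C - 1) = -5*2*C*(-1 + C) = -10*C*(-1 + C))
a(10)*(-38) + 134 = (10*10*(1 - 1*10))*(-38) + 134 = (10*10*(1 - 10))*(-38) + 134 = (10*10*(-9))*(-38) + 134 = -900*(-38) + 134 = 34200 + 134 = 34334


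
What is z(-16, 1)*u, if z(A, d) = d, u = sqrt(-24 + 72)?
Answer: 4*sqrt(3) ≈ 6.9282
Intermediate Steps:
u = 4*sqrt(3) (u = sqrt(48) = 4*sqrt(3) ≈ 6.9282)
z(-16, 1)*u = 1*(4*sqrt(3)) = 4*sqrt(3)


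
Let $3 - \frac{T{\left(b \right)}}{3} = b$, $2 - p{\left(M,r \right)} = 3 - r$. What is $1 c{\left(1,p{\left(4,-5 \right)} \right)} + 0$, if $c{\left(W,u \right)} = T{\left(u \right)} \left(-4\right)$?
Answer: $-108$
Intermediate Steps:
$p{\left(M,r \right)} = -1 + r$ ($p{\left(M,r \right)} = 2 - \left(3 - r\right) = 2 + \left(-3 + r\right) = -1 + r$)
$T{\left(b \right)} = 9 - 3 b$
$c{\left(W,u \right)} = -36 + 12 u$ ($c{\left(W,u \right)} = \left(9 - 3 u\right) \left(-4\right) = -36 + 12 u$)
$1 c{\left(1,p{\left(4,-5 \right)} \right)} + 0 = 1 \left(-36 + 12 \left(-1 - 5\right)\right) + 0 = 1 \left(-36 + 12 \left(-6\right)\right) + 0 = 1 \left(-36 - 72\right) + 0 = 1 \left(-108\right) + 0 = -108 + 0 = -108$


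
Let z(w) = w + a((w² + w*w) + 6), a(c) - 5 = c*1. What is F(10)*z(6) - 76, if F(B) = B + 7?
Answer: 1437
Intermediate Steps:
F(B) = 7 + B
a(c) = 5 + c (a(c) = 5 + c*1 = 5 + c)
z(w) = 11 + w + 2*w² (z(w) = w + (5 + ((w² + w*w) + 6)) = w + (5 + ((w² + w²) + 6)) = w + (5 + (2*w² + 6)) = w + (5 + (6 + 2*w²)) = w + (11 + 2*w²) = 11 + w + 2*w²)
F(10)*z(6) - 76 = (7 + 10)*(11 + 6 + 2*6²) - 76 = 17*(11 + 6 + 2*36) - 76 = 17*(11 + 6 + 72) - 76 = 17*89 - 76 = 1513 - 76 = 1437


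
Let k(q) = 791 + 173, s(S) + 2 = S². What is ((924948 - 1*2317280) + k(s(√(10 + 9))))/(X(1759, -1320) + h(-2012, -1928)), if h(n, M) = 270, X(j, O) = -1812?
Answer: 695684/771 ≈ 902.31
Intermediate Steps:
s(S) = -2 + S²
k(q) = 964
((924948 - 1*2317280) + k(s(√(10 + 9))))/(X(1759, -1320) + h(-2012, -1928)) = ((924948 - 1*2317280) + 964)/(-1812 + 270) = ((924948 - 2317280) + 964)/(-1542) = (-1392332 + 964)*(-1/1542) = -1391368*(-1/1542) = 695684/771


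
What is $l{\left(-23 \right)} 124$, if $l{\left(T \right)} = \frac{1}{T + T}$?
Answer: $- \frac{62}{23} \approx -2.6957$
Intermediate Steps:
$l{\left(T \right)} = \frac{1}{2 T}$
$l{\left(-23 \right)} 124 = \frac{1}{2 \left(-23\right)} 124 = \frac{1}{2} \left(- \frac{1}{23}\right) 124 = \left(- \frac{1}{46}\right) 124 = - \frac{62}{23}$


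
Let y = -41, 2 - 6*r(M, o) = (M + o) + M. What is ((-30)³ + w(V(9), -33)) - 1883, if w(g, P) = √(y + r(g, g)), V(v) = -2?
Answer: -28883 + I*√357/3 ≈ -28883.0 + 6.2981*I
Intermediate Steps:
r(M, o) = ⅓ - M/3 - o/6 (r(M, o) = ⅓ - ((M + o) + M)/6 = ⅓ - (o + 2*M)/6 = ⅓ + (-M/3 - o/6) = ⅓ - M/3 - o/6)
w(g, P) = √(-122/3 - g/2) (w(g, P) = √(-41 + (⅓ - g/3 - g/6)) = √(-41 + (⅓ - g/2)) = √(-122/3 - g/2))
((-30)³ + w(V(9), -33)) - 1883 = ((-30)³ + √(-1464 - 18*(-2))/6) - 1883 = (-27000 + √(-1464 + 36)/6) - 1883 = (-27000 + √(-1428)/6) - 1883 = (-27000 + (2*I*√357)/6) - 1883 = (-27000 + I*√357/3) - 1883 = -28883 + I*√357/3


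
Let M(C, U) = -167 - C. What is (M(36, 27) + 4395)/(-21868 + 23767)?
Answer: 4192/1899 ≈ 2.2075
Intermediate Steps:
(M(36, 27) + 4395)/(-21868 + 23767) = ((-167 - 1*36) + 4395)/(-21868 + 23767) = ((-167 - 36) + 4395)/1899 = (-203 + 4395)*(1/1899) = 4192*(1/1899) = 4192/1899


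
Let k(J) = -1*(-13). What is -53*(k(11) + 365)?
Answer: -20034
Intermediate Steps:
k(J) = 13
-53*(k(11) + 365) = -53*(13 + 365) = -53*378 = -20034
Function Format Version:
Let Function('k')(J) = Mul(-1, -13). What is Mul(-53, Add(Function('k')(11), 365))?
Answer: -20034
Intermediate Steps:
Function('k')(J) = 13
Mul(-53, Add(Function('k')(11), 365)) = Mul(-53, Add(13, 365)) = Mul(-53, 378) = -20034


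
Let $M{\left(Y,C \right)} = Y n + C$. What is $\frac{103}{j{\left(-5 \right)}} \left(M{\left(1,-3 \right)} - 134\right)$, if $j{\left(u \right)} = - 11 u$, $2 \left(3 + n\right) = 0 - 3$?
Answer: $- \frac{29149}{110} \approx -264.99$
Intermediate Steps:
$n = - \frac{9}{2}$ ($n = -3 + \frac{0 - 3}{2} = -3 + \frac{1}{2} \left(-3\right) = -3 - \frac{3}{2} = - \frac{9}{2} \approx -4.5$)
$M{\left(Y,C \right)} = C - \frac{9 Y}{2}$ ($M{\left(Y,C \right)} = Y \left(- \frac{9}{2}\right) + C = - \frac{9 Y}{2} + C = C - \frac{9 Y}{2}$)
$\frac{103}{j{\left(-5 \right)}} \left(M{\left(1,-3 \right)} - 134\right) = \frac{103}{\left(-11\right) \left(-5\right)} \left(\left(-3 - \frac{9}{2}\right) - 134\right) = \frac{103}{55} \left(\left(-3 - \frac{9}{2}\right) - 134\right) = 103 \cdot \frac{1}{55} \left(- \frac{15}{2} - 134\right) = \frac{103}{55} \left(- \frac{283}{2}\right) = - \frac{29149}{110}$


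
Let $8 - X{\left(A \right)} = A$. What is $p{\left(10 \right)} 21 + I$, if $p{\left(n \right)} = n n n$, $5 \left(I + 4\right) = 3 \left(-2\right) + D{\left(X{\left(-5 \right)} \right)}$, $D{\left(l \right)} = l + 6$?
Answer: $\frac{104993}{5} \approx 20999.0$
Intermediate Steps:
$X{\left(A \right)} = 8 - A$
$D{\left(l \right)} = 6 + l$
$I = - \frac{7}{5}$ ($I = -4 + \frac{3 \left(-2\right) + \left(6 + \left(8 - -5\right)\right)}{5} = -4 + \frac{-6 + \left(6 + \left(8 + 5\right)\right)}{5} = -4 + \frac{-6 + \left(6 + 13\right)}{5} = -4 + \frac{-6 + 19}{5} = -4 + \frac{1}{5} \cdot 13 = -4 + \frac{13}{5} = - \frac{7}{5} \approx -1.4$)
$p{\left(n \right)} = n^{3}$ ($p{\left(n \right)} = n^{2} n = n^{3}$)
$p{\left(10 \right)} 21 + I = 10^{3} \cdot 21 - \frac{7}{5} = 1000 \cdot 21 - \frac{7}{5} = 21000 - \frac{7}{5} = \frac{104993}{5}$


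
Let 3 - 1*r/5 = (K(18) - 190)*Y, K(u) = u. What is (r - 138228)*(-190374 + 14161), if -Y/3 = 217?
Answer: 123009537549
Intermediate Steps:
Y = -651 (Y = -3*217 = -651)
r = -559845 (r = 15 - 5*(18 - 190)*(-651) = 15 - (-860)*(-651) = 15 - 5*111972 = 15 - 559860 = -559845)
(r - 138228)*(-190374 + 14161) = (-559845 - 138228)*(-190374 + 14161) = -698073*(-176213) = 123009537549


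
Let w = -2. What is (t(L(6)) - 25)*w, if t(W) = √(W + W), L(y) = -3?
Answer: 50 - 2*I*√6 ≈ 50.0 - 4.899*I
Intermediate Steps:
t(W) = √2*√W (t(W) = √(2*W) = √2*√W)
(t(L(6)) - 25)*w = (√2*√(-3) - 25)*(-2) = (√2*(I*√3) - 25)*(-2) = (I*√6 - 25)*(-2) = (-25 + I*√6)*(-2) = 50 - 2*I*√6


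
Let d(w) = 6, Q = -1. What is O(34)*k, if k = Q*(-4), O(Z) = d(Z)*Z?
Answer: 816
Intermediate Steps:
O(Z) = 6*Z
k = 4 (k = -1*(-4) = 4)
O(34)*k = (6*34)*4 = 204*4 = 816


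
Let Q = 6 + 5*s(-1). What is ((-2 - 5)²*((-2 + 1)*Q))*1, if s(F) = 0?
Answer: -294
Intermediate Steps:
Q = 6 (Q = 6 + 5*0 = 6 + 0 = 6)
((-2 - 5)²*((-2 + 1)*Q))*1 = ((-2 - 5)²*((-2 + 1)*6))*1 = ((-7)²*(-1*6))*1 = (49*(-6))*1 = -294*1 = -294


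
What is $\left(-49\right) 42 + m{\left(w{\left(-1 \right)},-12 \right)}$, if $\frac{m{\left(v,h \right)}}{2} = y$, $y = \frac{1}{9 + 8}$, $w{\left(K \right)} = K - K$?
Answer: $- \frac{34984}{17} \approx -2057.9$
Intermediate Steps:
$w{\left(K \right)} = 0$
$y = \frac{1}{17} \approx 0.058824$
$m{\left(v,h \right)} = \frac{2}{17}$ ($m{\left(v,h \right)} = 2 \cdot \frac{1}{17} = \frac{2}{17}$)
$\left(-49\right) 42 + m{\left(w{\left(-1 \right)},-12 \right)} = \left(-49\right) 42 + \frac{2}{17} = -2058 + \frac{2}{17} = - \frac{34984}{17}$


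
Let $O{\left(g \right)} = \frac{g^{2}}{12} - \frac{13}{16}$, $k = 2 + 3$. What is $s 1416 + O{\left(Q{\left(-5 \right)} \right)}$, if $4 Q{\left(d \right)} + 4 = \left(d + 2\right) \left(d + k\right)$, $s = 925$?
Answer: $\frac{62870365}{48} \approx 1.3098 \cdot 10^{6}$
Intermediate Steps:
$k = 5$
$Q{\left(d \right)} = -1 + \frac{\left(2 + d\right) \left(5 + d\right)}{4}$ ($Q{\left(d \right)} = -1 + \frac{\left(d + 2\right) \left(d + 5\right)}{4} = -1 + \frac{\left(2 + d\right) \left(5 + d\right)}{4}$)
$O{\left(g \right)} = - \frac{13}{16} + \frac{g^{2}}{12}$ ($O{\left(g \right)} = g^{2} \cdot \frac{1}{12} - \frac{13}{16} = \frac{g^{2}}{12} - \frac{13}{16} = - \frac{13}{16} + \frac{g^{2}}{12}$)
$s 1416 + O{\left(Q{\left(-5 \right)} \right)} = 925 \cdot 1416 - \left(\frac{13}{16} - \frac{\left(\frac{3}{2} + \frac{\left(-5\right)^{2}}{4} + \frac{7}{4} \left(-5\right)\right)^{2}}{12}\right) = 1309800 - \left(\frac{13}{16} - \frac{\left(\frac{3}{2} + \frac{1}{4} \cdot 25 - \frac{35}{4}\right)^{2}}{12}\right) = 1309800 - \left(\frac{13}{16} - \frac{\left(\frac{3}{2} + \frac{25}{4} - \frac{35}{4}\right)^{2}}{12}\right) = 1309800 - \left(\frac{13}{16} - \frac{\left(-1\right)^{2}}{12}\right) = 1309800 + \left(- \frac{13}{16} + \frac{1}{12} \cdot 1\right) = 1309800 + \left(- \frac{13}{16} + \frac{1}{12}\right) = 1309800 - \frac{35}{48} = \frac{62870365}{48}$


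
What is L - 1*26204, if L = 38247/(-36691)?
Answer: -961489211/36691 ≈ -26205.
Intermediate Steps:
L = -38247/36691 (L = 38247*(-1/36691) = -38247/36691 ≈ -1.0424)
L - 1*26204 = -38247/36691 - 1*26204 = -38247/36691 - 26204 = -961489211/36691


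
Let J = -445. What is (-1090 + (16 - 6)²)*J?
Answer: 440550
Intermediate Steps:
(-1090 + (16 - 6)²)*J = (-1090 + (16 - 6)²)*(-445) = (-1090 + 10²)*(-445) = (-1090 + 100)*(-445) = -990*(-445) = 440550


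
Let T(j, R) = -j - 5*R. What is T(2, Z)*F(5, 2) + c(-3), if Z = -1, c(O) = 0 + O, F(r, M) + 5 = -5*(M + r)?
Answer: -123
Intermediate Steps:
F(r, M) = -5 - 5*M - 5*r (F(r, M) = -5 - 5*(M + r) = -5 + (-5*M - 5*r) = -5 - 5*M - 5*r)
c(O) = O
T(2, Z)*F(5, 2) + c(-3) = (-1*2 - 5*(-1))*(-5 - 5*2 - 5*5) - 3 = (-2 + 5)*(-5 - 10 - 25) - 3 = 3*(-40) - 3 = -120 - 3 = -123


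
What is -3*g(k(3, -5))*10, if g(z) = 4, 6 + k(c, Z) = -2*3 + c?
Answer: -120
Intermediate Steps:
k(c, Z) = -12 + c (k(c, Z) = -6 + (-2*3 + c) = -6 + (-6 + c) = -12 + c)
-3*g(k(3, -5))*10 = -3*4*10 = -12*10 = -120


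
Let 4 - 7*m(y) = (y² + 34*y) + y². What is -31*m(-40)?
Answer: 56916/7 ≈ 8130.9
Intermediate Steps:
m(y) = 4/7 - 34*y/7 - 2*y²/7 (m(y) = 4/7 - ((y² + 34*y) + y²)/7 = 4/7 - (2*y² + 34*y)/7 = 4/7 + (-34*y/7 - 2*y²/7) = 4/7 - 34*y/7 - 2*y²/7)
-31*m(-40) = -31*(4/7 - 34/7*(-40) - 2/7*(-40)²) = -31*(4/7 + 1360/7 - 2/7*1600) = -31*(4/7 + 1360/7 - 3200/7) = -31*(-1836/7) = 56916/7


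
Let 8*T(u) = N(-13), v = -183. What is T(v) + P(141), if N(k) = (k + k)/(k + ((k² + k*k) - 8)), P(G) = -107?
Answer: -135689/1268 ≈ -107.01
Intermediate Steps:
N(k) = 2*k/(-8 + k + 2*k²) (N(k) = (2*k)/(k + ((k² + k²) - 8)) = (2*k)/(k + (2*k² - 8)) = (2*k)/(k + (-8 + 2*k²)) = (2*k)/(-8 + k + 2*k²) = 2*k/(-8 + k + 2*k²))
T(u) = -13/1268 (T(u) = (2*(-13)/(-8 - 13 + 2*(-13)²))/8 = (2*(-13)/(-8 - 13 + 2*169))/8 = (2*(-13)/(-8 - 13 + 338))/8 = (2*(-13)/317)/8 = (2*(-13)*(1/317))/8 = (⅛)*(-26/317) = -13/1268)
T(v) + P(141) = -13/1268 - 107 = -135689/1268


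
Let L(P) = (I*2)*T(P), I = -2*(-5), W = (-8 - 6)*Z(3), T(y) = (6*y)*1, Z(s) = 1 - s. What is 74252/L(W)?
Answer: 18563/840 ≈ 22.099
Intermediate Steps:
T(y) = 6*y
W = 28 (W = (-8 - 6)*(1 - 1*3) = -14*(1 - 3) = -14*(-2) = 28)
I = 10
L(P) = 120*P (L(P) = (10*2)*(6*P) = 20*(6*P) = 120*P)
74252/L(W) = 74252/((120*28)) = 74252/3360 = 74252*(1/3360) = 18563/840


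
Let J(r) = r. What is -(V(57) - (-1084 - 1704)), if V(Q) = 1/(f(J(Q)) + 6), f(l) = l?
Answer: -175645/63 ≈ -2788.0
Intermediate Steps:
V(Q) = 1/(6 + Q) (V(Q) = 1/(Q + 6) = 1/(6 + Q))
-(V(57) - (-1084 - 1704)) = -(1/(6 + 57) - (-1084 - 1704)) = -(1/63 - 1*(-2788)) = -(1/63 + 2788) = -1*175645/63 = -175645/63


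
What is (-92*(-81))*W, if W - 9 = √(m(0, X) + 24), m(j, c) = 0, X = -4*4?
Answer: 67068 + 14904*√6 ≈ 1.0358e+5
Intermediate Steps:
X = -16
W = 9 + 2*√6 (W = 9 + √(0 + 24) = 9 + √24 = 9 + 2*√6 ≈ 13.899)
(-92*(-81))*W = (-92*(-81))*(9 + 2*√6) = 7452*(9 + 2*√6) = 67068 + 14904*√6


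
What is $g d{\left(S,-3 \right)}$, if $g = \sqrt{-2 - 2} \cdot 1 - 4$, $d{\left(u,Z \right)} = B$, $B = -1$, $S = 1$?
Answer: $4 - 2 i \approx 4.0 - 2.0 i$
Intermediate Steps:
$d{\left(u,Z \right)} = -1$
$g = -4 + 2 i$ ($g = \sqrt{-4} \cdot 1 - 4 = 2 i 1 - 4 = 2 i - 4 = -4 + 2 i \approx -4.0 + 2.0 i$)
$g d{\left(S,-3 \right)} = \left(-4 + 2 i\right) \left(-1\right) = 4 - 2 i$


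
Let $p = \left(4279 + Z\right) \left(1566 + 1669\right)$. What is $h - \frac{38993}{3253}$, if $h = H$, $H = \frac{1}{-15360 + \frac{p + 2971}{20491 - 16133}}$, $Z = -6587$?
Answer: $- \frac{2901182631551}{242030646117} \approx -11.987$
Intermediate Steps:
$p = -7466380$ ($p = \left(4279 - 6587\right) \left(1566 + 1669\right) = \left(-2308\right) 3235 = -7466380$)
$H = - \frac{4358}{74402289}$ ($H = \frac{1}{-15360 + \frac{-7466380 + 2971}{20491 - 16133}} = \frac{1}{-15360 - \frac{7463409}{4358}} = \frac{1}{- \frac{74402289}{4358}} = - \frac{4358}{74402289} \approx -5.8573 \cdot 10^{-5}$)
$h = - \frac{4358}{74402289} \approx -5.8573 \cdot 10^{-5}$
$h - \frac{38993}{3253} = - \frac{4358}{74402289} - \frac{38993}{3253} = - \frac{2901182631551}{242030646117}$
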